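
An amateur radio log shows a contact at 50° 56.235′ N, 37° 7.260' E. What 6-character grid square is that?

KO80nw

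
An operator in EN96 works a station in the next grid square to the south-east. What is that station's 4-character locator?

Longitude square 9; +1 → 10, wraps to 0, carry into field.
Longitude field E = 4; +1 → 5 = F.
Latitude square 6; −1 → 5.

FN05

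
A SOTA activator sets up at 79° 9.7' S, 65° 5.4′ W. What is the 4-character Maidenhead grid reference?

Offset from 180°W / 90°S: lon 114.91°, lat 10.84°.
Field: lon ⌊114.91/20⌋ = 5 → F; lat ⌊10.84/10⌋ = 1 → B.
Square: lon ⌊14.91/2⌋ = 7; lat ⌊0.84/1⌋ = 0.

FB70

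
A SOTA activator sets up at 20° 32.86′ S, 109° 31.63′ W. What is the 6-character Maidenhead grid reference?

Offset from 180°W / 90°S: lon 70.4728°, lat 69.4523°.
Field: lon ⌊70.4728/20⌋ = 3 → D; lat ⌊69.4523/10⌋ = 6 → G.
Square: lon ⌊10.4728/2⌋ = 5; lat ⌊9.4523/1⌋ = 9.
Subsquare: lon ⌊0.4728/0.0833333⌋ = 5 → f; lat ⌊0.4523/0.0416667⌋ = 10 → k.

DG59fk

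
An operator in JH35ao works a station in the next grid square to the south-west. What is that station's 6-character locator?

Longitude subsquare a = 0; −1 → -1, wraps to 23 = x, carry into square.
Longitude square 3; −1 → 2.
Latitude subsquare o = 14; −1 → 13 = n.

JH25xn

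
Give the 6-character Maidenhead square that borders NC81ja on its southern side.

NC80jx

Latitude subsquare a = 0; −1 → -1, wraps to 23 = x, carry into square.
Latitude square 1; −1 → 0.
The longitude characters are unchanged.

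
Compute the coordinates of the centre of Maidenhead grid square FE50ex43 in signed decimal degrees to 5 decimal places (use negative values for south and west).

-49.02708, -69.62917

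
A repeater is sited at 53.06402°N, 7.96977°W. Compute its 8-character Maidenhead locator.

IO63ab35

Offset from 180°W / 90°S: lon 172.03023°, lat 143.06402°.
Field: 172.03023/20 → 8 → I, 143.06402/10 → 14 → O; chars IO.
Square: 12.03023/2 → 6, 3.06402/1 → 3; chars 63.
Subsquare: 0.03023/0.0833333 → 0 → a, 0.06402/0.0416667 → 1 → b; chars ab.
Extended square: 0.03023/0.00833333 → 3, 0.02235/0.00416667 → 5; chars 35.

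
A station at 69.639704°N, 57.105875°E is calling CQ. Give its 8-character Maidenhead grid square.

LP89np23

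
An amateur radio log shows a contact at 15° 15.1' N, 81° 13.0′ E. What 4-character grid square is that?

Add 180° to longitude and 90° to latitude: 261.22, 105.25.
Field: lon ⌊261.22/20⌋ = 13 → N; lat ⌊105.25/10⌋ = 10 → K.
Square: lon ⌊1.22/2⌋ = 0; lat ⌊5.25/1⌋ = 5.

NK05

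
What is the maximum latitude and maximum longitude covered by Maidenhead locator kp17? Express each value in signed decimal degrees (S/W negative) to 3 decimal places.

Field K=10, P=15: +10·20° lon, +15·10° lat → SW at lon 20°, lat 60°.
Square 1, 7: +1·2° lon, +7·1° lat → SW at lon 22°, lat 67°.
Cell spans 2° lon × 1° lat. NE corner is SW corner plus one full cell.
latitude 68.000, longitude 24.000.

68.000, 24.000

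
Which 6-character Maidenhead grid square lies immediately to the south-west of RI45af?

Longitude subsquare a = 0; −1 → -1, wraps to 23 = x, carry into square.
Longitude square 4; −1 → 3.
Latitude subsquare f = 5; −1 → 4 = e.

RI35xe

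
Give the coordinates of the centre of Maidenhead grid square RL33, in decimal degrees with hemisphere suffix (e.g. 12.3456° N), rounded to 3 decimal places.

Field R=17, L=11: +17·20° lon, +11·10° lat → SW at lon 160°, lat 20°.
Square 3, 3: +3·2° lon, +3·1° lat → SW at lon 166°, lat 23°.
Cell spans 2° lon × 1° lat. Centre is SW corner plus half of each.
latitude 23.500° N, longitude 167.000° E.

23.500° N, 167.000° E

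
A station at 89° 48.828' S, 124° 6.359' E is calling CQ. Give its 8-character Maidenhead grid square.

PA20be24

Add 180° to longitude and 90° to latitude: 304.10598, 0.18620.
Field: 304.10598/20 → 15 → P, 0.18620/10 → 0 → A; chars PA.
Square: 4.10598/2 → 2, 0.18620/1 → 0; chars 20.
Subsquare: 0.10598/0.0833333 → 1 → b, 0.18620/0.0416667 → 4 → e; chars be.
Extended square: 0.02265/0.00833333 → 2, 0.01953/0.00416667 → 4; chars 24.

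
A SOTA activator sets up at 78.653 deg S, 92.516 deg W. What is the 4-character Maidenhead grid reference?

Shift to the Maidenhead origin (180°W, 90°S): lon 87.48, lat 11.35.
Field: 87.48/20 → 4 → E, 11.35/10 → 1 → B; chars EB.
Square: 7.48/2 → 3, 1.35/1 → 1; chars 31.

EB31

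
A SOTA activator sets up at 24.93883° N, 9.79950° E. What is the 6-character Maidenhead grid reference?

JL44vw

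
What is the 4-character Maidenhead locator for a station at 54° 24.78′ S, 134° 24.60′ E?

PD75

Shift to the Maidenhead origin (180°W, 90°S): lon 314.41, lat 35.59.
Field: 314.41/20 → 15 → P, 35.59/10 → 3 → D; chars PD.
Square: 14.41/2 → 7, 5.59/1 → 5; chars 75.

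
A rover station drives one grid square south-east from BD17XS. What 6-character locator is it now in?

Longitude subsquare x = 23; +1 → 24, wraps to 0 = a, carry into square.
Longitude square 1; +1 → 2.
Latitude subsquare s = 18; −1 → 17 = r.

BD27ar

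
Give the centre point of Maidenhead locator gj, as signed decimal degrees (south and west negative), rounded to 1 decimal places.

5.0, -50.0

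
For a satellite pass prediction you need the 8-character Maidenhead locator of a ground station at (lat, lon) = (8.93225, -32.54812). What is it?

HJ38rw43

Shift to the Maidenhead origin (180°W, 90°S): lon 147.45188, lat 98.93225.
Field: lon ⌊147.45188/20⌋ = 7 → H; lat ⌊98.93225/10⌋ = 9 → J.
Square: lon ⌊7.45188/2⌋ = 3; lat ⌊8.93225/1⌋ = 8.
Subsquare: lon ⌊1.45188/0.0833333⌋ = 17 → r; lat ⌊0.93225/0.0416667⌋ = 22 → w.
Extended square: lon ⌊0.03521/0.00833333⌋ = 4; lat ⌊0.01558/0.00416667⌋ = 3.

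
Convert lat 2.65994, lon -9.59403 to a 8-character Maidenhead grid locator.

IJ52ep88

Offset from 180°W / 90°S: lon 170.40597°, lat 92.65994°.
Field: 170.40597/20 → 8 → I, 92.65994/10 → 9 → J; chars IJ.
Square: 10.40597/2 → 5, 2.65994/1 → 2; chars 52.
Subsquare: 0.40597/0.0833333 → 4 → e, 0.65994/0.0416667 → 15 → p; chars ep.
Extended square: 0.07264/0.00833333 → 8, 0.03494/0.00416667 → 8; chars 88.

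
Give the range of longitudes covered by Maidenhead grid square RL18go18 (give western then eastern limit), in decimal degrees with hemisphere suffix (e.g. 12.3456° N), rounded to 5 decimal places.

162.50833° E, 162.51667° E

Field R=17, L=11: +17·20° lon, +11·10° lat → SW at lon 160°, lat 20°.
Square 1, 8: +1·2° lon, +8·1° lat → SW at lon 162°, lat 28°.
Subsquare g=6, o=14: +6·0.0833333° lon, +14·0.0416667° lat → SW at lon 162.5°, lat 28.5833°.
Extended square 1, 8: +1·0.00833333° lon, +8·0.00416667° lat → SW at lon 162.508°, lat 28.6167°.
Cell spans 0.00833333° lon × 0.00416667° lat.
west 162.50833° E, east 162.51667° E.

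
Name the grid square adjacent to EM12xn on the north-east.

EM22ao

Longitude subsquare x = 23; +1 → 24, wraps to 0 = a, carry into square.
Longitude square 1; +1 → 2.
Latitude subsquare n = 13; +1 → 14 = o.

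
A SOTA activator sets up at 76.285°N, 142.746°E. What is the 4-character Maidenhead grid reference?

QQ16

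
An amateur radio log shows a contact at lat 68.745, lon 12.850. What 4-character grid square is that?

JP68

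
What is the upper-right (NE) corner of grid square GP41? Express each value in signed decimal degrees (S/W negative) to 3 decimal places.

62.000, -50.000

Field G=6, P=15: +6·20° lon, +15·10° lat → SW at lon -60°, lat 60°.
Square 4, 1: +4·2° lon, +1·1° lat → SW at lon -52°, lat 61°.
Cell spans 2° lon × 1° lat. NE corner is SW corner plus one full cell.
latitude 62.000, longitude -50.000.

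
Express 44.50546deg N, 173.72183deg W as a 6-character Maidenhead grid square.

Add 180° to longitude and 90° to latitude: 6.2782, 134.5055.
Field (20°×10°, letters A–R): lon ⌊6.2782/20⌋ = 0 → A; lat ⌊134.5055/10⌋ = 13 → N.
Square (2°×1°, digits 0–9): lon ⌊6.2782/2⌋ = 3; lat ⌊4.5055/1⌋ = 4.
Subsquare (5′×2.5′, letters a–x): lon ⌊0.2782/0.0833333⌋ = 3 → d; lat ⌊0.5055/0.0416667⌋ = 12 → m.

AN34dm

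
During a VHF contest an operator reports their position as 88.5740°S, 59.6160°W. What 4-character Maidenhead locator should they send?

GA01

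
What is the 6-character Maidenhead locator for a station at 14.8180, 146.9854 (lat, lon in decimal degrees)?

Shift to the Maidenhead origin (180°W, 90°S): lon 326.9854, lat 104.8180.
Field: lon ⌊326.9854/20⌋ = 16 → Q; lat ⌊104.8180/10⌋ = 10 → K.
Square: lon ⌊6.9854/2⌋ = 3; lat ⌊4.8180/1⌋ = 4.
Subsquare: lon ⌊0.9854/0.0833333⌋ = 11 → l; lat ⌊0.8180/0.0416667⌋ = 19 → t.

QK34lt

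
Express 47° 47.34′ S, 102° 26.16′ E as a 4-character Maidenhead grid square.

OE12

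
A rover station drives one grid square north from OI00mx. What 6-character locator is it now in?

OI01ma

Latitude subsquare x = 23; +1 → 24, wraps to 0 = a, carry into square.
Latitude square 0; +1 → 1.
The longitude characters are unchanged.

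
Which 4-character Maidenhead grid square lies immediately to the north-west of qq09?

PR90

Longitude square 0; −1 → -1, wraps to 9, carry into field.
Longitude field Q = 16; −1 → 15 = P.
Latitude square 9; +1 → 10, wraps to 0, carry into field.
Latitude field Q = 16; +1 → 17 = R.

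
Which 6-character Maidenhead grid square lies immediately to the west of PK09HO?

PK09go

Longitude subsquare h = 7; −1 → 6 = g.
The latitude characters are unchanged.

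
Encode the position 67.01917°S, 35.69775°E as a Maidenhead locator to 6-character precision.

Offset from 180°W / 90°S: lon 215.6977°, lat 22.9808°.
Field: lon ⌊215.6977/20⌋ = 10 → K; lat ⌊22.9808/10⌋ = 2 → C.
Square: lon ⌊15.6977/2⌋ = 7; lat ⌊2.9808/1⌋ = 2.
Subsquare: lon ⌊1.6977/0.0833333⌋ = 20 → u; lat ⌊0.9808/0.0416667⌋ = 23 → x.

KC72ux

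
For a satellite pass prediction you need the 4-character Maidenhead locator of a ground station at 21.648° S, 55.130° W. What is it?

GG28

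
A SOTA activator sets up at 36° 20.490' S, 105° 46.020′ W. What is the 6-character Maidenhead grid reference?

Offset from 180°W / 90°S: lon 74.2330°, lat 53.6585°.
Field: lon ⌊74.2330/20⌋ = 3 → D; lat ⌊53.6585/10⌋ = 5 → F.
Square: lon ⌊14.2330/2⌋ = 7; lat ⌊3.6585/1⌋ = 3.
Subsquare: lon ⌊0.2330/0.0833333⌋ = 2 → c; lat ⌊0.6585/0.0416667⌋ = 15 → p.

DF73cp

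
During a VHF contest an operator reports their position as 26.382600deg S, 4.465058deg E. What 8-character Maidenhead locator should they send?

JG23fo58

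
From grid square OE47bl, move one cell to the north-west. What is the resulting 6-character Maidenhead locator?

OE47am

Longitude subsquare b = 1; −1 → 0 = a.
Latitude subsquare l = 11; +1 → 12 = m.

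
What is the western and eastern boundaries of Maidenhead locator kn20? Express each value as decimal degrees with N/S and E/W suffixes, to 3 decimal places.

24.000° E, 26.000° E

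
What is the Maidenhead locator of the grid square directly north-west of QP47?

QP38

Longitude square 4; −1 → 3.
Latitude square 7; +1 → 8.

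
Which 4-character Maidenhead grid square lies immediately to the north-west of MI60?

Longitude square 6; −1 → 5.
Latitude square 0; +1 → 1.

MI51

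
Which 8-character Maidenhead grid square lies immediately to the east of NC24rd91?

Longitude extended square 9; +1 → 10, wraps to 0, carry into subsquare.
Longitude subsquare r = 17; +1 → 18 = s.
The latitude characters are unchanged.

NC24sd01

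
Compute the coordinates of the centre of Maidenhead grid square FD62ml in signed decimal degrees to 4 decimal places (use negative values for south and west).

Field F=5, D=3: +5·20° lon, +3·10° lat → SW at lon -80°, lat -60°.
Square 6, 2: +6·2° lon, +2·1° lat → SW at lon -68°, lat -58°.
Subsquare m=12, l=11: +12·0.0833333° lon, +11·0.0416667° lat → SW at lon -67°, lat -57.5417°.
Cell spans 0.0833333° lon × 0.0416667° lat. Centre is SW corner plus half of each.
latitude -57.5208, longitude -66.9583.

-57.5208, -66.9583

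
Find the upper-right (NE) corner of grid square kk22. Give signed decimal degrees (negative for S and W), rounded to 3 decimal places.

13.000, 26.000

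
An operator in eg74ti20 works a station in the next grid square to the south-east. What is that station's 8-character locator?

Longitude extended square 2; +1 → 3.
Latitude extended square 0; −1 → -1, wraps to 9, carry into subsquare.
Latitude subsquare i = 8; −1 → 7 = h.

EG74th39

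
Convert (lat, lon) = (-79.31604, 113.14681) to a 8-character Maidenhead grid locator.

Offset from 180°W / 90°S: lon 293.14681°, lat 10.68396°.
Field: 293.14681/20 → 14 → O, 10.68396/10 → 1 → B; chars OB.
Square: 13.14681/2 → 6, 0.68396/1 → 0; chars 60.
Subsquare: 1.14681/0.0833333 → 13 → n, 0.68396/0.0416667 → 16 → q; chars nq.
Extended square: 0.06348/0.00833333 → 7, 0.01729/0.00416667 → 4; chars 74.

OB60nq74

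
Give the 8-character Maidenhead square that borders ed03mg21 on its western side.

ED03mg11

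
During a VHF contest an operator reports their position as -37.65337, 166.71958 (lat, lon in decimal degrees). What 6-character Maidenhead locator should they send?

RF32ii

Offset from 180°W / 90°S: lon 346.7196°, lat 52.3466°.
Field (20°×10°, letters A–R): lon ⌊346.7196/20⌋ = 17 → R; lat ⌊52.3466/10⌋ = 5 → F.
Square (2°×1°, digits 0–9): lon ⌊6.7196/2⌋ = 3; lat ⌊2.3466/1⌋ = 2.
Subsquare (5′×2.5′, letters a–x): lon ⌊0.7196/0.0833333⌋ = 8 → i; lat ⌊0.3466/0.0416667⌋ = 8 → i.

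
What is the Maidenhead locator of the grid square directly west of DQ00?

CQ90

Longitude square 0; −1 → -1, wraps to 9, carry into field.
Longitude field D = 3; −1 → 2 = C.
The latitude characters are unchanged.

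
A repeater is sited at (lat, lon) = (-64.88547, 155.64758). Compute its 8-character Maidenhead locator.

QC75tc77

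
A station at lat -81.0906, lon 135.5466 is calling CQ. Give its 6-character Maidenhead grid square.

Offset from 180°W / 90°S: lon 315.5466°, lat 8.9094°.
Field: lon ⌊315.5466/20⌋ = 15 → P; lat ⌊8.9094/10⌋ = 0 → A.
Square: lon ⌊15.5466/2⌋ = 7; lat ⌊8.9094/1⌋ = 8.
Subsquare: lon ⌊1.5466/0.0833333⌋ = 18 → s; lat ⌊0.9094/0.0416667⌋ = 21 → v.

PA78sv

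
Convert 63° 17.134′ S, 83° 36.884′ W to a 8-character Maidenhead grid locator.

EC86er61

Shift to the Maidenhead origin (180°W, 90°S): lon 96.38527, lat 26.71443.
Field (20°×10°, letters A–R): 96.38527/20 → 4 → E, 26.71443/10 → 2 → C; chars EC.
Square (2°×1°, digits 0–9): 16.38527/2 → 8, 6.71443/1 → 6; chars 86.
Subsquare (5′×2.5′, letters a–x): 0.38527/0.0833333 → 4 → e, 0.71443/0.0416667 → 17 → r; chars er.
Extended square (30″×15″, digits 0–9): 0.05193/0.00833333 → 6, 0.00610/0.00416667 → 1; chars 61.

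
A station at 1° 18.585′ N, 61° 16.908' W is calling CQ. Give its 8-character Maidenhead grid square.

Add 180° to longitude and 90° to latitude: 118.71820, 91.30975.
Field: 118.71820/20 → 5 → F, 91.30975/10 → 9 → J; chars FJ.
Square: 18.71820/2 → 9, 1.30975/1 → 1; chars 91.
Subsquare: 0.71820/0.0833333 → 8 → i, 0.30975/0.0416667 → 7 → h; chars ih.
Extended square: 0.05153/0.00833333 → 6, 0.01808/0.00416667 → 4; chars 64.

FJ91ih64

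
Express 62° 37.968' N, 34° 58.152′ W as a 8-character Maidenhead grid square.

HP22mp31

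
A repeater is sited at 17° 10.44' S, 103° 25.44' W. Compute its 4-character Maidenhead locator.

Offset from 180°W / 90°S: lon 76.58°, lat 72.83°.
Field: 76.58/20 → 3 → D, 72.83/10 → 7 → H; chars DH.
Square: 16.58/2 → 8, 2.83/1 → 2; chars 82.

DH82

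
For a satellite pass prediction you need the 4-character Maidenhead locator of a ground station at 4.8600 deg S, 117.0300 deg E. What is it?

Shift to the Maidenhead origin (180°W, 90°S): lon 297.03, lat 85.14.
Field: 297.03/20 → 14 → O, 85.14/10 → 8 → I; chars OI.
Square: 17.03/2 → 8, 5.14/1 → 5; chars 85.

OI85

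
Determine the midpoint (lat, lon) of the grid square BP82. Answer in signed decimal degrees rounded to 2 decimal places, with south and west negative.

Field B=1, P=15: +1·20° lon, +15·10° lat → SW at lon -160°, lat 60°.
Square 8, 2: +8·2° lon, +2·1° lat → SW at lon -144°, lat 62°.
Cell spans 2° lon × 1° lat. Centre is SW corner plus half of each.
latitude 62.50, longitude -143.00.

62.50, -143.00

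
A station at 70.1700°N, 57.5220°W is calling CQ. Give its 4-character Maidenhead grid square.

GQ10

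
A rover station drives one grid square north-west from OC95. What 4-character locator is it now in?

Longitude square 9; −1 → 8.
Latitude square 5; +1 → 6.

OC86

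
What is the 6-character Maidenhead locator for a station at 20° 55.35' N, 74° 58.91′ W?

Shift to the Maidenhead origin (180°W, 90°S): lon 105.0182, lat 110.9225.
Field (20°×10°, letters A–R): lon ⌊105.0182/20⌋ = 5 → F; lat ⌊110.9225/10⌋ = 11 → L.
Square (2°×1°, digits 0–9): lon ⌊5.0182/2⌋ = 2; lat ⌊0.9225/1⌋ = 0.
Subsquare (5′×2.5′, letters a–x): lon ⌊1.0182/0.0833333⌋ = 12 → m; lat ⌊0.9225/0.0416667⌋ = 22 → w.

FL20mw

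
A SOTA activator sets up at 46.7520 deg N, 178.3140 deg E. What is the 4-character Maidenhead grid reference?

RN96

Add 180° to longitude and 90° to latitude: 358.31, 136.75.
Field (20°×10°, letters A–R): 358.31/20 → 17 → R, 136.75/10 → 13 → N; chars RN.
Square (2°×1°, digits 0–9): 18.31/2 → 9, 6.75/1 → 6; chars 96.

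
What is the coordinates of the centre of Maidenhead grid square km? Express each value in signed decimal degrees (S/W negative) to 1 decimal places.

35.0, 30.0

Field K=10, M=12: +10·20° lon, +12·10° lat → SW at lon 20°, lat 30°.
Cell spans 20° lon × 10° lat. Centre is SW corner plus half of each.
latitude 35.0, longitude 30.0.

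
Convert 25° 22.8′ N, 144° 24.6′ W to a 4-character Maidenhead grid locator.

BL75

Add 180° to longitude and 90° to latitude: 35.59, 115.38.
Field: lon ⌊35.59/20⌋ = 1 → B; lat ⌊115.38/10⌋ = 11 → L.
Square: lon ⌊15.59/2⌋ = 7; lat ⌊5.38/1⌋ = 5.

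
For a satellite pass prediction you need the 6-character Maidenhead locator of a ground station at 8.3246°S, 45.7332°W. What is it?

Offset from 180°W / 90°S: lon 134.2668°, lat 81.6754°.
Field (20°×10°, letters A–R): lon ⌊134.2668/20⌋ = 6 → G; lat ⌊81.6754/10⌋ = 8 → I.
Square (2°×1°, digits 0–9): lon ⌊14.2668/2⌋ = 7; lat ⌊1.6754/1⌋ = 1.
Subsquare (5′×2.5′, letters a–x): lon ⌊0.2668/0.0833333⌋ = 3 → d; lat ⌊0.6754/0.0416667⌋ = 16 → q.

GI71dq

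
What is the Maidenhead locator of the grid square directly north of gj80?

GJ81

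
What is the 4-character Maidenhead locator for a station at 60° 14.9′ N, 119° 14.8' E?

OP90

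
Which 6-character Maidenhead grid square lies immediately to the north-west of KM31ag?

Longitude subsquare a = 0; −1 → -1, wraps to 23 = x, carry into square.
Longitude square 3; −1 → 2.
Latitude subsquare g = 6; +1 → 7 = h.

KM21xh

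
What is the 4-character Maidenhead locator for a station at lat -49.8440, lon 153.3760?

Offset from 180°W / 90°S: lon 333.38°, lat 40.16°.
Field: lon ⌊333.38/20⌋ = 16 → Q; lat ⌊40.16/10⌋ = 4 → E.
Square: lon ⌊13.38/2⌋ = 6; lat ⌊0.16/1⌋ = 0.

QE60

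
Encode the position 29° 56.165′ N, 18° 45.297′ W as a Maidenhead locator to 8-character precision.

IL09ow94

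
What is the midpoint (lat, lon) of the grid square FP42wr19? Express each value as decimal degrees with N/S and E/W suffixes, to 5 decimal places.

Field F=5, P=15: +5·20° lon, +15·10° lat → SW at lon -80°, lat 60°.
Square 4, 2: +4·2° lon, +2·1° lat → SW at lon -72°, lat 62°.
Subsquare w=22, r=17: +22·0.0833333° lon, +17·0.0416667° lat → SW at lon -70.1667°, lat 62.7083°.
Extended square 1, 9: +1·0.00833333° lon, +9·0.00416667° lat → SW at lon -70.1583°, lat 62.7458°.
Cell spans 0.00833333° lon × 0.00416667° lat. Centre is SW corner plus half of each.
latitude 62.74792° N, longitude 70.15417° W.

62.74792° N, 70.15417° W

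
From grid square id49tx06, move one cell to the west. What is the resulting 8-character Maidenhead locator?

ID49sx96

Longitude extended square 0; −1 → -1, wraps to 9, carry into subsquare.
Longitude subsquare t = 19; −1 → 18 = s.
The latitude characters are unchanged.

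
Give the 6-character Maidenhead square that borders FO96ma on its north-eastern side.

FO96nb

Longitude subsquare m = 12; +1 → 13 = n.
Latitude subsquare a = 0; +1 → 1 = b.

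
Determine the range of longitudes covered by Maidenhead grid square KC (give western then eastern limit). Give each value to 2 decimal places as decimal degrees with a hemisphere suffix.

Field K=10, C=2: +10·20° lon, +2·10° lat → SW at lon 20°, lat -70°.
Cell spans 20° lon × 10° lat.
west 20.00° E, east 40.00° E.

20.00° E, 40.00° E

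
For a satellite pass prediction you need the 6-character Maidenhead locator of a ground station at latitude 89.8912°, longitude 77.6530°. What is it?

MR89tv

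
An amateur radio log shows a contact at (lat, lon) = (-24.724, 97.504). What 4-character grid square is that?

Add 180° to longitude and 90° to latitude: 277.50, 65.28.
Field: 277.50/20 → 13 → N, 65.28/10 → 6 → G; chars NG.
Square: 17.50/2 → 8, 5.28/1 → 5; chars 85.

NG85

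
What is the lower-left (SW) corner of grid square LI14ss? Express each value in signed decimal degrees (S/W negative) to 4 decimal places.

-5.2500, 43.5000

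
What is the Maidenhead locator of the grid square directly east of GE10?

GE20

Longitude square 1; +1 → 2.
The latitude characters are unchanged.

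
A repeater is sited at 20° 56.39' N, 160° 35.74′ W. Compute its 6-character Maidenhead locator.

Shift to the Maidenhead origin (180°W, 90°S): lon 19.4043, lat 110.9398.
Field (20°×10°, letters A–R): lon ⌊19.4043/20⌋ = 0 → A; lat ⌊110.9398/10⌋ = 11 → L.
Square (2°×1°, digits 0–9): lon ⌊19.4043/2⌋ = 9; lat ⌊0.9398/1⌋ = 0.
Subsquare (5′×2.5′, letters a–x): lon ⌊1.4043/0.0833333⌋ = 16 → q; lat ⌊0.9398/0.0416667⌋ = 22 → w.

AL90qw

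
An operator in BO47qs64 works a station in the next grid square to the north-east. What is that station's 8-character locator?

Longitude extended square 6; +1 → 7.
Latitude extended square 4; +1 → 5.

BO47qs75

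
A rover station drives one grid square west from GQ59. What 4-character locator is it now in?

Longitude square 5; −1 → 4.
The latitude characters are unchanged.

GQ49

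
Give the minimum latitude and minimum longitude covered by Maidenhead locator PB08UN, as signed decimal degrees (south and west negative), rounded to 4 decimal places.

Field P=15, B=1: +15·20° lon, +1·10° lat → SW at lon 120°, lat -80°.
Square 0, 8: +0·2° lon, +8·1° lat → SW at lon 120°, lat -72°.
Subsquare u=20, n=13: +20·0.0833333° lon, +13·0.0416667° lat → SW at lon 121.667°, lat -71.4583°.
latitude -71.4583, longitude 121.6667.

-71.4583, 121.6667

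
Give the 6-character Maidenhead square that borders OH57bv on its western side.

OH57av

Longitude subsquare b = 1; −1 → 0 = a.
The latitude characters are unchanged.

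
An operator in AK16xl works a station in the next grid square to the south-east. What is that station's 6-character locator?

Longitude subsquare x = 23; +1 → 24, wraps to 0 = a, carry into square.
Longitude square 1; +1 → 2.
Latitude subsquare l = 11; −1 → 10 = k.

AK26ak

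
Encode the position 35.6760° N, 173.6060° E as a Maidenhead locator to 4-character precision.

Add 180° to longitude and 90° to latitude: 353.61, 125.68.
Field: lon ⌊353.61/20⌋ = 17 → R; lat ⌊125.68/10⌋ = 12 → M.
Square: lon ⌊13.61/2⌋ = 6; lat ⌊5.68/1⌋ = 5.

RM65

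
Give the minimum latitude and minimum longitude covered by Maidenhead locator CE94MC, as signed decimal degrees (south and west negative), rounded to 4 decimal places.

-45.9167, -121.0000

Field C=2, E=4: +2·20° lon, +4·10° lat → SW at lon -140°, lat -50°.
Square 9, 4: +9·2° lon, +4·1° lat → SW at lon -122°, lat -46°.
Subsquare m=12, c=2: +12·0.0833333° lon, +2·0.0416667° lat → SW at lon -121°, lat -45.9167°.
latitude -45.9167, longitude -121.0000.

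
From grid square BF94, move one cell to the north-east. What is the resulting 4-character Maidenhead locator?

CF05

Longitude square 9; +1 → 10, wraps to 0, carry into field.
Longitude field B = 1; +1 → 2 = C.
Latitude square 4; +1 → 5.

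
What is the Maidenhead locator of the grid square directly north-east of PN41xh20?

Longitude extended square 2; +1 → 3.
Latitude extended square 0; +1 → 1.

PN41xh31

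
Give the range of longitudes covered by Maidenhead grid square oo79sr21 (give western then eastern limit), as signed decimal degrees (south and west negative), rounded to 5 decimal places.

Field O=14, O=14: +14·20° lon, +14·10° lat → SW at lon 100°, lat 50°.
Square 7, 9: +7·2° lon, +9·1° lat → SW at lon 114°, lat 59°.
Subsquare s=18, r=17: +18·0.0833333° lon, +17·0.0416667° lat → SW at lon 115.5°, lat 59.7083°.
Extended square 2, 1: +2·0.00833333° lon, +1·0.00416667° lat → SW at lon 115.517°, lat 59.7125°.
Cell spans 0.00833333° lon × 0.00416667° lat.
west 115.51667, east 115.52500.

115.51667, 115.52500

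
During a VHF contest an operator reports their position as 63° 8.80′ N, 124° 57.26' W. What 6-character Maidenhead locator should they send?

CP73md

Shift to the Maidenhead origin (180°W, 90°S): lon 55.0457, lat 153.1467.
Field: lon ⌊55.0457/20⌋ = 2 → C; lat ⌊153.1467/10⌋ = 15 → P.
Square: lon ⌊15.0457/2⌋ = 7; lat ⌊3.1467/1⌋ = 3.
Subsquare: lon ⌊1.0457/0.0833333⌋ = 12 → m; lat ⌊0.1467/0.0416667⌋ = 3 → d.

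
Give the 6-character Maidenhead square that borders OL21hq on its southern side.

OL21hp

Latitude subsquare q = 16; −1 → 15 = p.
The longitude characters are unchanged.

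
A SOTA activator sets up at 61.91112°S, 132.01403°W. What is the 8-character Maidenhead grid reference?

CC38xc81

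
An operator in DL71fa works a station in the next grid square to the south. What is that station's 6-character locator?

DL70fx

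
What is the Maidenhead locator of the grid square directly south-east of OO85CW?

Longitude subsquare c = 2; +1 → 3 = d.
Latitude subsquare w = 22; −1 → 21 = v.

OO85dv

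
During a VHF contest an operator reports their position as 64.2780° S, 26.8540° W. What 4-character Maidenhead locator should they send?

HC65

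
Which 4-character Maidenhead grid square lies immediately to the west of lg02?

Longitude square 0; −1 → -1, wraps to 9, carry into field.
Longitude field L = 11; −1 → 10 = K.
The latitude characters are unchanged.

KG92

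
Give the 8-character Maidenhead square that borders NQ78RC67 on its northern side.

NQ78rc68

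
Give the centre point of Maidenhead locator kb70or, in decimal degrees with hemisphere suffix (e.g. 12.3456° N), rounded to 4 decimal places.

Field K=10, B=1: +10·20° lon, +1·10° lat → SW at lon 20°, lat -80°.
Square 7, 0: +7·2° lon, +0·1° lat → SW at lon 34°, lat -80°.
Subsquare o=14, r=17: +14·0.0833333° lon, +17·0.0416667° lat → SW at lon 35.1667°, lat -79.2917°.
Cell spans 0.0833333° lon × 0.0416667° lat. Centre is SW corner plus half of each.
latitude 79.2708° S, longitude 35.2083° E.

79.2708° S, 35.2083° E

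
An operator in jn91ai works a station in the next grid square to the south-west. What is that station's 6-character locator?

JN81xh

Longitude subsquare a = 0; −1 → -1, wraps to 23 = x, carry into square.
Longitude square 9; −1 → 8.
Latitude subsquare i = 8; −1 → 7 = h.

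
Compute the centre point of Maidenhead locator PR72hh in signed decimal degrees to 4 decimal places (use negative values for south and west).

82.3125, 134.6250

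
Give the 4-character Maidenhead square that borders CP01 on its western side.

BP91

Longitude square 0; −1 → -1, wraps to 9, carry into field.
Longitude field C = 2; −1 → 1 = B.
The latitude characters are unchanged.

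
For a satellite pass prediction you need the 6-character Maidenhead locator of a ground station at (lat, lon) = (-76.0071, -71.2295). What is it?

FB43jx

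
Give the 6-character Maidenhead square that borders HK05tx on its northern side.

Latitude subsquare x = 23; +1 → 24, wraps to 0 = a, carry into square.
Latitude square 5; +1 → 6.
The longitude characters are unchanged.

HK06ta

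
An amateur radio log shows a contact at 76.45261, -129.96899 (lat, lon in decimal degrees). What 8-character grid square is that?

CQ56ak38

Shift to the Maidenhead origin (180°W, 90°S): lon 50.03101, lat 166.45261.
Field: 50.03101/20 → 2 → C, 166.45261/10 → 16 → Q; chars CQ.
Square: 10.03101/2 → 5, 6.45261/1 → 6; chars 56.
Subsquare: 0.03101/0.0833333 → 0 → a, 0.45261/0.0416667 → 10 → k; chars ak.
Extended square: 0.03101/0.00833333 → 3, 0.03594/0.00416667 → 8; chars 38.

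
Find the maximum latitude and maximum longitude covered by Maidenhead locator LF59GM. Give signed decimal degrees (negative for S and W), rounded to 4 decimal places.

-30.4583, 50.5833

Field L=11, F=5: +11·20° lon, +5·10° lat → SW at lon 40°, lat -40°.
Square 5, 9: +5·2° lon, +9·1° lat → SW at lon 50°, lat -31°.
Subsquare g=6, m=12: +6·0.0833333° lon, +12·0.0416667° lat → SW at lon 50.5°, lat -30.5°.
Cell spans 0.0833333° lon × 0.0416667° lat. NE corner is SW corner plus one full cell.
latitude -30.4583, longitude 50.5833.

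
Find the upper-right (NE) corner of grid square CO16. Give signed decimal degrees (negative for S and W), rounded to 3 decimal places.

Field C=2, O=14: +2·20° lon, +14·10° lat → SW at lon -140°, lat 50°.
Square 1, 6: +1·2° lon, +6·1° lat → SW at lon -138°, lat 56°.
Cell spans 2° lon × 1° lat. NE corner is SW corner plus one full cell.
latitude 57.000, longitude -136.000.

57.000, -136.000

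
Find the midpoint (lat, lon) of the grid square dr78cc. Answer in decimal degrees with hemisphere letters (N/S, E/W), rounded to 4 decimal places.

Field D=3, R=17: +3·20° lon, +17·10° lat → SW at lon -120°, lat 80°.
Square 7, 8: +7·2° lon, +8·1° lat → SW at lon -106°, lat 88°.
Subsquare c=2, c=2: +2·0.0833333° lon, +2·0.0416667° lat → SW at lon -105.833°, lat 88.0833°.
Cell spans 0.0833333° lon × 0.0416667° lat. Centre is SW corner plus half of each.
latitude 88.1042° N, longitude 105.7917° W.

88.1042° N, 105.7917° W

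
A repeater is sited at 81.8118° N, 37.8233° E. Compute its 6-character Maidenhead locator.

KR81vt

Shift to the Maidenhead origin (180°W, 90°S): lon 217.8233, lat 171.8118.
Field (20°×10°, letters A–R): lon ⌊217.8233/20⌋ = 10 → K; lat ⌊171.8118/10⌋ = 17 → R.
Square (2°×1°, digits 0–9): lon ⌊17.8233/2⌋ = 8; lat ⌊1.8118/1⌋ = 1.
Subsquare (5′×2.5′, letters a–x): lon ⌊1.8233/0.0833333⌋ = 21 → v; lat ⌊0.8118/0.0416667⌋ = 19 → t.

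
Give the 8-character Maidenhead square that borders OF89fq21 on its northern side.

Latitude extended square 1; +1 → 2.
The longitude characters are unchanged.

OF89fq22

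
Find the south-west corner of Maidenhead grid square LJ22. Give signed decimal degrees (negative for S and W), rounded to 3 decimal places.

2.000, 44.000

Field L=11, J=9: +11·20° lon, +9·10° lat → SW at lon 40°, lat 0°.
Square 2, 2: +2·2° lon, +2·1° lat → SW at lon 44°, lat 2°.
latitude 2.000, longitude 44.000.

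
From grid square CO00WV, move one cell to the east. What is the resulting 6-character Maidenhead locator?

Longitude subsquare w = 22; +1 → 23 = x.
The latitude characters are unchanged.

CO00xv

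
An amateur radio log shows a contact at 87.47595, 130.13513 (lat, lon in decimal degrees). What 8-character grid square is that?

Offset from 180°W / 90°S: lon 310.13513°, lat 177.47595°.
Field: lon ⌊310.13513/20⌋ = 15 → P; lat ⌊177.47595/10⌋ = 17 → R.
Square: lon ⌊10.13513/2⌋ = 5; lat ⌊7.47595/1⌋ = 7.
Subsquare: lon ⌊0.13513/0.0833333⌋ = 1 → b; lat ⌊0.47595/0.0416667⌋ = 11 → l.
Extended square: lon ⌊0.05180/0.00833333⌋ = 6; lat ⌊0.01762/0.00416667⌋ = 4.

PR57bl64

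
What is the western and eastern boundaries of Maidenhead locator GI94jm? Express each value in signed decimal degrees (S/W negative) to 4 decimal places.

-41.2500, -41.1667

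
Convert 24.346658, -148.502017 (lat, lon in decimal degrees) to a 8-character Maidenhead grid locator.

BL54ri93

Offset from 180°W / 90°S: lon 31.49798°, lat 114.34666°.
Field (20°×10°, letters A–R): 31.49798/20 → 1 → B, 114.34666/10 → 11 → L; chars BL.
Square (2°×1°, digits 0–9): 11.49798/2 → 5, 4.34666/1 → 4; chars 54.
Subsquare (5′×2.5′, letters a–x): 1.49798/0.0833333 → 17 → r, 0.34666/0.0416667 → 8 → i; chars ri.
Extended square (30″×15″, digits 0–9): 0.08132/0.00833333 → 9, 0.01332/0.00416667 → 3; chars 93.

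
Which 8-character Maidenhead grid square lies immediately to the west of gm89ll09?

GM89kl99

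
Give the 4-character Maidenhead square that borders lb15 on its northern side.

LB16

Latitude square 5; +1 → 6.
The longitude characters are unchanged.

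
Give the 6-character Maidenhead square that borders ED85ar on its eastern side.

ED85br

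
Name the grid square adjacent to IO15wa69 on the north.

IO15wb60

Latitude extended square 9; +1 → 10, wraps to 0, carry into subsquare.
Latitude subsquare a = 0; +1 → 1 = b.
The longitude characters are unchanged.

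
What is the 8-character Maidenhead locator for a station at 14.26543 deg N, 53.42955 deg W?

GK34gg83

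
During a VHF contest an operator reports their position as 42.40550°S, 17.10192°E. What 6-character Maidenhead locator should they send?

Shift to the Maidenhead origin (180°W, 90°S): lon 197.1019, lat 47.5945.
Field: 197.1019/20 → 9 → J, 47.5945/10 → 4 → E; chars JE.
Square: 17.1019/2 → 8, 7.5945/1 → 7; chars 87.
Subsquare: 1.1019/0.0833333 → 13 → n, 0.5945/0.0416667 → 14 → o; chars no.

JE87no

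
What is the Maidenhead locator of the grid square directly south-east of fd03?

FD12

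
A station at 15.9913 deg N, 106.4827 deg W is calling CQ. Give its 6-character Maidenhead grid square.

Shift to the Maidenhead origin (180°W, 90°S): lon 73.5173, lat 105.9913.
Field: 73.5173/20 → 3 → D, 105.9913/10 → 10 → K; chars DK.
Square: 13.5173/2 → 6, 5.9913/1 → 5; chars 65.
Subsquare: 1.5173/0.0833333 → 18 → s, 0.9913/0.0416667 → 23 → x; chars sx.

DK65sx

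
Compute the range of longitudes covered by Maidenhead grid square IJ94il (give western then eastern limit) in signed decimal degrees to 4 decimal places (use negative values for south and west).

-1.3333, -1.2500

Field I=8, J=9: +8·20° lon, +9·10° lat → SW at lon -20°, lat 0°.
Square 9, 4: +9·2° lon, +4·1° lat → SW at lon -2°, lat 4°.
Subsquare i=8, l=11: +8·0.0833333° lon, +11·0.0416667° lat → SW at lon -1.33333°, lat 4.45833°.
Cell spans 0.0833333° lon × 0.0416667° lat.
west -1.3333, east -1.2500.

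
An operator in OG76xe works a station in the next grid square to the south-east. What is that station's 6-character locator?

Longitude subsquare x = 23; +1 → 24, wraps to 0 = a, carry into square.
Longitude square 7; +1 → 8.
Latitude subsquare e = 4; −1 → 3 = d.

OG86ad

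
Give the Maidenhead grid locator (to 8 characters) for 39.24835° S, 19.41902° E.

JF90rs00

Offset from 180°W / 90°S: lon 199.41902°, lat 50.75165°.
Field: 199.41902/20 → 9 → J, 50.75165/10 → 5 → F; chars JF.
Square: 19.41902/2 → 9, 0.75165/1 → 0; chars 90.
Subsquare: 1.41902/0.0833333 → 17 → r, 0.75165/0.0416667 → 18 → s; chars rs.
Extended square: 0.00235/0.00833333 → 0, 0.00165/0.00416667 → 0; chars 00.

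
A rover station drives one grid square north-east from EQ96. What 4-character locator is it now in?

FQ07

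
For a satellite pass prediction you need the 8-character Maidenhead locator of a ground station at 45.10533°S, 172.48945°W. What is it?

AE34sv14

Offset from 180°W / 90°S: lon 7.51055°, lat 44.89467°.
Field: 7.51055/20 → 0 → A, 44.89467/10 → 4 → E; chars AE.
Square: 7.51055/2 → 3, 4.89467/1 → 4; chars 34.
Subsquare: 1.51055/0.0833333 → 18 → s, 0.89467/0.0416667 → 21 → v; chars sv.
Extended square: 0.01055/0.00833333 → 1, 0.01967/0.00416667 → 4; chars 14.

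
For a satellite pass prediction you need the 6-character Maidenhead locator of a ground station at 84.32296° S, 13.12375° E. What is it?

JA65nq

Shift to the Maidenhead origin (180°W, 90°S): lon 193.1238, lat 5.6770.
Field: 193.1238/20 → 9 → J, 5.6770/10 → 0 → A; chars JA.
Square: 13.1238/2 → 6, 5.6770/1 → 5; chars 65.
Subsquare: 1.1238/0.0833333 → 13 → n, 0.6770/0.0416667 → 16 → q; chars nq.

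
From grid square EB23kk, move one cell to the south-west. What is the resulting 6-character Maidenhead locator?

Longitude subsquare k = 10; −1 → 9 = j.
Latitude subsquare k = 10; −1 → 9 = j.

EB23jj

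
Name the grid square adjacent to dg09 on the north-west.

CH90

Longitude square 0; −1 → -1, wraps to 9, carry into field.
Longitude field D = 3; −1 → 2 = C.
Latitude square 9; +1 → 10, wraps to 0, carry into field.
Latitude field G = 6; +1 → 7 = H.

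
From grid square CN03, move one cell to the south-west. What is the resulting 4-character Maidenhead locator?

Longitude square 0; −1 → -1, wraps to 9, carry into field.
Longitude field C = 2; −1 → 1 = B.
Latitude square 3; −1 → 2.

BN92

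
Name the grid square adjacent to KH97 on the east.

Longitude square 9; +1 → 10, wraps to 0, carry into field.
Longitude field K = 10; +1 → 11 = L.
The latitude characters are unchanged.

LH07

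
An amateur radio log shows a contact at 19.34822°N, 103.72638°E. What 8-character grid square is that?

OK19ui73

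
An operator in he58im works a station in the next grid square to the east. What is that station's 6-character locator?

HE58jm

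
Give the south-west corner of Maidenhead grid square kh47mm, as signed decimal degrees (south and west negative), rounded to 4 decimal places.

Field K=10, H=7: +10·20° lon, +7·10° lat → SW at lon 20°, lat -20°.
Square 4, 7: +4·2° lon, +7·1° lat → SW at lon 28°, lat -13°.
Subsquare m=12, m=12: +12·0.0833333° lon, +12·0.0416667° lat → SW at lon 29°, lat -12.5°.
latitude -12.5000, longitude 29.0000.

-12.5000, 29.0000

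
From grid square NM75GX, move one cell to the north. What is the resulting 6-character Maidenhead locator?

NM76ga

Latitude subsquare x = 23; +1 → 24, wraps to 0 = a, carry into square.
Latitude square 5; +1 → 6.
The longitude characters are unchanged.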